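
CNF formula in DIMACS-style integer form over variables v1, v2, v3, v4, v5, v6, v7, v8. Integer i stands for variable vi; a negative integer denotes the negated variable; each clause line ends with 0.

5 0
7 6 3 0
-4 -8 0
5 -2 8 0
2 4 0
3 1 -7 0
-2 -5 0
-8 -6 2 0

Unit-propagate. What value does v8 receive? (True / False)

False

Unit clause (v5) sets v5 = True.
From (¬v5 ∨ ¬v2) and v5 = True: v2 = False.
(v2 ∨ v4): since v2 = False, the clause reduces to (v4). v4 = True.
In (¬v8 ∨ ¬v4), ¬v4 is now false; ¬v8 must hold, so v8 = False.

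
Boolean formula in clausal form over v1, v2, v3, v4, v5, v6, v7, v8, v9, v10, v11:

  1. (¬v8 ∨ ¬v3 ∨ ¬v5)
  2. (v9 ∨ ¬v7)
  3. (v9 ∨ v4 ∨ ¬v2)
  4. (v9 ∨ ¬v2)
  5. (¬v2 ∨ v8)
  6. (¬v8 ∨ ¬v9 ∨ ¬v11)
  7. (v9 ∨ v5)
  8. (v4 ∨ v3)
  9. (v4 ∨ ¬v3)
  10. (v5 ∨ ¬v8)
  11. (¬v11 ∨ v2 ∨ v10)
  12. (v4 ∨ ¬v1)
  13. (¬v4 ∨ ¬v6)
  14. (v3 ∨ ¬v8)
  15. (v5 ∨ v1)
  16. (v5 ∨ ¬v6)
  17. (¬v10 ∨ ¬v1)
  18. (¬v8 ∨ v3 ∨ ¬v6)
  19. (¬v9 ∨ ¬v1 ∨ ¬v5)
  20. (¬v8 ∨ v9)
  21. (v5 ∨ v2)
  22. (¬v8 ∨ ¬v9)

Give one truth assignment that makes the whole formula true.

v1=0  v2=0  v3=1  v4=1  v5=1  v6=0  v7=0  v8=0  v9=0  v10=0  v11=0

v6 occurs only negated in the remaining clauses — set v6 = False.
v7 occurs only negated in the remaining clauses — set v7 = False.
Try v1 = False.
  then v5 is forced to True.
Set v2 = False and propagate.
The remaining clauses are satisfied by v3 = True, v4 = True, v8 = False, v9 = False, v10 = False, v11 = False.
Every clause has at least one true literal under this assignment.
Check each clause:
  1. (¬v3 ∨ ¬v5 ∨ ¬v8) — ¬v8 is true.
  2. (¬v7 ∨ v9) — ¬v7 is true.
  3. (v4 ∨ v9 ∨ ¬v2) — v4 is true.
  4. (¬v2 ∨ v9) — ¬v2 is true.
  5. (¬v2 ∨ v8) — ¬v2 is true.
  6. (¬v8 ∨ ¬v9 ∨ ¬v11) — ¬v8 is true.
  7. (v5 ∨ v9) — v5 is true.
  8. (v4 ∨ v3) — v3 is true.
  9. (v4 ∨ ¬v3) — v4 is true.
  10. (v5 ∨ ¬v8) — ¬v8 is true.
  11. (v2 ∨ ¬v11 ∨ v10) — ¬v11 is true.
  12. (¬v1 ∨ v4) — v4 is true.
  13. (¬v4 ∨ ¬v6) — ¬v6 is true.
  14. (¬v8 ∨ v3) — ¬v8 is true.
  15. (v5 ∨ v1) — v5 is true.
  16. (v5 ∨ ¬v6) — ¬v6 is true.
  17. (¬v10 ∨ ¬v1) — ¬v10 is true.
  18. (¬v8 ∨ ¬v6 ∨ v3) — ¬v8 is true.
  19. (¬v5 ∨ ¬v9 ∨ ¬v1) — ¬v1 is true.
  20. (¬v8 ∨ v9) — ¬v8 is true.
  21. (v2 ∨ v5) — v5 is true.
  22. (¬v8 ∨ ¬v9) — ¬v8 is true.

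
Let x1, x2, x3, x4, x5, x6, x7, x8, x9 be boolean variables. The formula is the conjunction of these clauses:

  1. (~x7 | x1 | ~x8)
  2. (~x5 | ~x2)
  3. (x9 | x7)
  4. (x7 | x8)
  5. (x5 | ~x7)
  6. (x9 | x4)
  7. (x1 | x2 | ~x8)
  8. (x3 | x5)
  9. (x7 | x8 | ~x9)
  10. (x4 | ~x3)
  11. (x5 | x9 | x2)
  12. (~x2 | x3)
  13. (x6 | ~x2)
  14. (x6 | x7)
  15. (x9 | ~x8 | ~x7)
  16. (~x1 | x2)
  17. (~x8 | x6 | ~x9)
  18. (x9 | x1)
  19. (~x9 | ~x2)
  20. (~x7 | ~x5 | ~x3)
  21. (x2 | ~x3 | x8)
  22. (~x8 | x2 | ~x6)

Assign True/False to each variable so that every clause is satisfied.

x1 = F, x2 = F, x3 = F, x4 = T, x5 = T, x6 = T, x7 = T, x8 = F, x9 = T

Check each clause:
  1. (~x8 | x1 | ~x7) — ~x8 is true.
  2. (~x5 | ~x2) — ~x2 is true.
  3. (x9 | x7) — x9 is true.
  4. (x7 | x8) — x7 is true.
  5. (x5 | ~x7) — x5 is true.
  6. (x9 | x4) — x9 is true.
  7. (x1 | ~x8 | x2) — ~x8 is true.
  8. (x3 | x5) — x5 is true.
  9. (~x9 | x8 | x7) — x7 is true.
  10. (x4 | ~x3) — x4 is true.
  11. (x9 | x2 | x5) — x9 is true.
  12. (~x2 | x3) — ~x2 is true.
  13. (~x2 | x6) — ~x2 is true.
  14. (x6 | x7) — x6 is true.
  15. (x9 | ~x8 | ~x7) — ~x8 is true.
  16. (~x1 | x2) — ~x1 is true.
  17. (~x9 | x6 | ~x8) — ~x8 is true.
  18. (x9 | x1) — x9 is true.
  19. (~x2 | ~x9) — ~x2 is true.
  20. (~x3 | ~x7 | ~x5) — ~x3 is true.
  21. (~x3 | x8 | x2) — ~x3 is true.
  22. (x2 | ~x8 | ~x6) — ~x8 is true.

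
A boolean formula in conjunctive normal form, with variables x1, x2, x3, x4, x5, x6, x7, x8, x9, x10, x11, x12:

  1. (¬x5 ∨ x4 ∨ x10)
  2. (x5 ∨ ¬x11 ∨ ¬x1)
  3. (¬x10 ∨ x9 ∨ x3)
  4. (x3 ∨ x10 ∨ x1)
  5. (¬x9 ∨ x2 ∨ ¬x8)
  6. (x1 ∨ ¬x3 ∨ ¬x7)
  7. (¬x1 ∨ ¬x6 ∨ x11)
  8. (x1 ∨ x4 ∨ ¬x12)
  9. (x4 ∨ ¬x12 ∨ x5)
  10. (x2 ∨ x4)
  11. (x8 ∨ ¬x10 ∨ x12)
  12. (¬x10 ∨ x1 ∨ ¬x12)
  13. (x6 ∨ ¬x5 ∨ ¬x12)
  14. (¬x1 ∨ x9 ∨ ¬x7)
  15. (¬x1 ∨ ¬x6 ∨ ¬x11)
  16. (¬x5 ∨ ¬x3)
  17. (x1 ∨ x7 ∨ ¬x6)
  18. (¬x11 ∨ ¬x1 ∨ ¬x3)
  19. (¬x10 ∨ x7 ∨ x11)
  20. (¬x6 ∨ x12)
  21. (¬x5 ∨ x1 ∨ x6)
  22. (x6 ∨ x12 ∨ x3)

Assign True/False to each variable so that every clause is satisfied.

x2 occurs only positively in the remaining clauses — set x2 = True.
Pure literal: x4 appears only positively; assign x4 = True.
Set x1 = True and propagate.
Try x3 = True.
  then x5 is forced to False.
  then x11 is forced to False.
  then x6 is forced to False.
The remaining clauses are satisfied by x7 = False, x8 = False, x9 = True, x10 = False, x12 = True.
Every clause has at least one true literal under this assignment.

x1=T  x2=T  x3=T  x4=T  x5=F  x6=F  x7=F  x8=F  x9=T  x10=F  x11=F  x12=T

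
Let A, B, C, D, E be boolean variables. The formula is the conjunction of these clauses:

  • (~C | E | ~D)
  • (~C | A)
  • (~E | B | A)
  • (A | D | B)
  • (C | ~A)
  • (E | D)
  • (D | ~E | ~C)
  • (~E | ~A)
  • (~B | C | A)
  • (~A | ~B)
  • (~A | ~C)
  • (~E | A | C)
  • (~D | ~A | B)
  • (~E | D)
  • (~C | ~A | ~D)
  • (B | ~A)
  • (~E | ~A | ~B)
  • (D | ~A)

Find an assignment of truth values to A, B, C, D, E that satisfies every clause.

A=False  B=False  C=False  D=True  E=False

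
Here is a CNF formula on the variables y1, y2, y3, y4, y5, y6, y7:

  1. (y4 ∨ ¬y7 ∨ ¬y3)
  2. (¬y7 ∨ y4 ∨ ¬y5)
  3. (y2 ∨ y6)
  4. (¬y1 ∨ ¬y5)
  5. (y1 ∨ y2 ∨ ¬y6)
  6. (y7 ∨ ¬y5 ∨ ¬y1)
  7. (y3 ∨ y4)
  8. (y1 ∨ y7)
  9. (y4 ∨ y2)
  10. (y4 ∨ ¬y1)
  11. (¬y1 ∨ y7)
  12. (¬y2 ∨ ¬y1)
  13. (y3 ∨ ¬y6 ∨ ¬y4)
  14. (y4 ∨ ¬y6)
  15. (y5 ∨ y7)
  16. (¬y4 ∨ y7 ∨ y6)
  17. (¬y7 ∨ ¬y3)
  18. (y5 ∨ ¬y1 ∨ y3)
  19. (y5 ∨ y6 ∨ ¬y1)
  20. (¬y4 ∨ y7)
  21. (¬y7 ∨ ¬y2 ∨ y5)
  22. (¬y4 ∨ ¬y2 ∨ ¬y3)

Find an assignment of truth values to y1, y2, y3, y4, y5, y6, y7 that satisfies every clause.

y1=False  y2=True  y3=False  y4=True  y5=True  y6=False  y7=True

Branch on y1: take y1 = False.
  then y7 is forced to True.
  then y3 is forced to False.
  then y4 is forced to True.
  then y6 is forced to False.
  then y2 is forced to True.
  then y5 is forced to True.
Check each clause:
  1. (¬y3 ∨ y4 ∨ ¬y7) — y4 is true.
  2. (y4 ∨ ¬y7 ∨ ¬y5) — y4 is true.
  3. (y6 ∨ y2) — y2 is true.
  4. (¬y5 ∨ ¬y1) — ¬y1 is true.
  5. (¬y6 ∨ y1 ∨ y2) — ¬y6 is true.
  6. (¬y5 ∨ ¬y1 ∨ y7) — ¬y1 is true.
  7. (y4 ∨ y3) — y4 is true.
  8. (y7 ∨ y1) — y7 is true.
  9. (y2 ∨ y4) — y2 is true.
  10. (y4 ∨ ¬y1) — y4 is true.
  11. (y7 ∨ ¬y1) — ¬y1 is true.
  12. (¬y1 ∨ ¬y2) — ¬y1 is true.
  13. (y3 ∨ ¬y6 ∨ ¬y4) — ¬y6 is true.
  14. (¬y6 ∨ y4) — ¬y6 is true.
  15. (y5 ∨ y7) — y5 is true.
  16. (¬y4 ∨ y6 ∨ y7) — y7 is true.
  17. (¬y7 ∨ ¬y3) — ¬y3 is true.
  18. (y5 ∨ ¬y1 ∨ y3) — y5 is true.
  19. (¬y1 ∨ y6 ∨ y5) — y5 is true.
  20. (¬y4 ∨ y7) — y7 is true.
  21. (¬y2 ∨ y5 ∨ ¬y7) — y5 is true.
  22. (¬y4 ∨ ¬y2 ∨ ¬y3) — ¬y3 is true.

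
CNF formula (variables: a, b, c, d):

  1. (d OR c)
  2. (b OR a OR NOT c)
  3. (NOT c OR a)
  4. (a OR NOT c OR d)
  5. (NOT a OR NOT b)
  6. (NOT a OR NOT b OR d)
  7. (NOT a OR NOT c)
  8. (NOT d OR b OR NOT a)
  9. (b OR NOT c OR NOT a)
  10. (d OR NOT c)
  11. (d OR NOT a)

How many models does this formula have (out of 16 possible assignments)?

2

Satisfying assignments:
  a=F b=F c=F d=T
  a=F b=T c=F d=T
Count: 2.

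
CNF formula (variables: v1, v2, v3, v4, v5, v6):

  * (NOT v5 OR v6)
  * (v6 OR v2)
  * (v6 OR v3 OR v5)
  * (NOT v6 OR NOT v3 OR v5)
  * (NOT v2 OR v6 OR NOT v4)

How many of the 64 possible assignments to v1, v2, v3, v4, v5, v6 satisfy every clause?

Split on v6, then v5.
  v6=T, v5=T: v1, v2, v3, v4 free → 2^4 = 16.
  v6=T, v5=F: forces v3=F; v1, v2, v4 free → 2^3 = 8.
  v6=F, v5=T: a clause becomes empty — 0.
  v6=F, v5=F: remaining (v1,v2,v3,v4) ∈ {(F,T,T,F); (T,T,T,F)} — 2.
Total: 16 + 8 + 0 + 2 = 26.

26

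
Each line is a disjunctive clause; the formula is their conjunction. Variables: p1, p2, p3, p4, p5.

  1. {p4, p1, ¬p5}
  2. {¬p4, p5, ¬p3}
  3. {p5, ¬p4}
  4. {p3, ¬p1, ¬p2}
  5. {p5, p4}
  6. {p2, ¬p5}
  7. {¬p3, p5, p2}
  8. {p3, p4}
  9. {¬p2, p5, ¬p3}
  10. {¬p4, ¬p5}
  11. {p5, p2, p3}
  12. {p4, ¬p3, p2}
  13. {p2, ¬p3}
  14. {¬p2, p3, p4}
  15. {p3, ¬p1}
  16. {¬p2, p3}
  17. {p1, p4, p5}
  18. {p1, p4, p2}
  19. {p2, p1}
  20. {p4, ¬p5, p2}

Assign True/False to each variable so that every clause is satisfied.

p1 = T, p2 = T, p3 = T, p4 = F, p5 = T

Set p1 = True and propagate.
  then p3 is forced to True.
  then p2 is forced to True.
  then p5 is forced to True.
  then p4 is forced to False.
Every clause has at least one true literal under this assignment.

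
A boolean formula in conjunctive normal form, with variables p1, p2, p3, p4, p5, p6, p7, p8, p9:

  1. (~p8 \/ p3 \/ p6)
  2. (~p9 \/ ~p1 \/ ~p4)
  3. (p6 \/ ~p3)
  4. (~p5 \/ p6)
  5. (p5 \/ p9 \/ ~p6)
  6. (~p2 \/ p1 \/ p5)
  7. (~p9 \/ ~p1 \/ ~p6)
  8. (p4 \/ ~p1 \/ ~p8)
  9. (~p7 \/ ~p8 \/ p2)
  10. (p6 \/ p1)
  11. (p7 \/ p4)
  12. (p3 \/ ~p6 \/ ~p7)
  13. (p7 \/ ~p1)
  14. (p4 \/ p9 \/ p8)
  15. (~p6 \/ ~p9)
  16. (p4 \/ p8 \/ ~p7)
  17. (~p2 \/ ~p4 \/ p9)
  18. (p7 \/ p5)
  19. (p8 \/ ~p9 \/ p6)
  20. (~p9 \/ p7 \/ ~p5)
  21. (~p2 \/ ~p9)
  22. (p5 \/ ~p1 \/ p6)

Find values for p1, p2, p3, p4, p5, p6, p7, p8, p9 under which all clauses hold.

p1=F, p2=F, p3=T, p4=T, p5=T, p6=T, p7=F, p8=T, p9=F

Check each clause:
  1. (~p8 \/ p6 \/ p3) — p3 is true.
  2. (~p1 \/ ~p4 \/ ~p9) — ~p1 is true.
  3. (~p3 \/ p6) — p6 is true.
  4. (p6 \/ ~p5) — p6 is true.
  5. (~p6 \/ p9 \/ p5) — p5 is true.
  6. (p5 \/ p1 \/ ~p2) — p5 is true.
  7. (~p6 \/ ~p1 \/ ~p9) — ~p1 is true.
  8. (~p1 \/ ~p8 \/ p4) — p4 is true.
  9. (~p8 \/ ~p7 \/ p2) — ~p7 is true.
  10. (p6 \/ p1) — p6 is true.
  11. (p4 \/ p7) — p4 is true.
  12. (~p6 \/ ~p7 \/ p3) — ~p7 is true.
  13. (~p1 \/ p7) — ~p1 is true.
  14. (p9 \/ p4 \/ p8) — p8 is true.
  15. (~p9 \/ ~p6) — ~p9 is true.
  16. (p4 \/ p8 \/ ~p7) — p8 is true.
  17. (~p4 \/ p9 \/ ~p2) — ~p2 is true.
  18. (p5 \/ p7) — p5 is true.
  19. (p6 \/ ~p9 \/ p8) — p8 is true.
  20. (~p5 \/ p7 \/ ~p9) — ~p9 is true.
  21. (~p9 \/ ~p2) — ~p2 is true.
  22. (p5 \/ ~p1 \/ p6) — p5 is true.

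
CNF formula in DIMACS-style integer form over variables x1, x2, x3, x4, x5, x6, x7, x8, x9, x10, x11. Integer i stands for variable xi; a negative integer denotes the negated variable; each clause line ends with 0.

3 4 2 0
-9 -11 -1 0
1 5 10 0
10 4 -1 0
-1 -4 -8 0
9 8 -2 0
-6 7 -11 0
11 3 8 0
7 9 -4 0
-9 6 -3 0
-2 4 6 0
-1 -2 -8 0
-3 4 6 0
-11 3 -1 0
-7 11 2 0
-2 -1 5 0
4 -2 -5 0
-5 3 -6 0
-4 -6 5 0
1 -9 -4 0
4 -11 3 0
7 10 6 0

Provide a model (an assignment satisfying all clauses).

x1 = False, x2 = True, x3 = False, x4 = True, x5 = True, x6 = False, x7 = True, x8 = True, x9 = False, x10 = True, x11 = True

Check each clause:
  1. {x4, x2, x3} — x2 is true.
  2. {¬x9, ¬x1, ¬x11} — ¬x1 is true.
  3. {x10, x1, x5} — x10 is true.
  4. {x10, x4, ¬x1} — x10 is true.
  5. {¬x1, ¬x4, ¬x8} — ¬x1 is true.
  6. {x8, x9, ¬x2} — x8 is true.
  7. {¬x6, ¬x11, x7} — ¬x6 is true.
  8. {x8, x3, x11} — x8 is true.
  9. {x7, ¬x4, x9} — x7 is true.
  10. {x6, ¬x9, ¬x3} — ¬x3 is true.
  11. {x6, x4, ¬x2} — x4 is true.
  12. {¬x1, ¬x8, ¬x2} — ¬x1 is true.
  13. {¬x3, x6, x4} — x4 is true.
  14. {¬x11, x3, ¬x1} — ¬x1 is true.
  15. {¬x7, x11, x2} — x2 is true.
  16. {¬x2, ¬x1, x5} — x5 is true.
  17. {¬x5, ¬x2, x4} — x4 is true.
  18. {¬x6, ¬x5, x3} — ¬x6 is true.
  19. {¬x4, ¬x6, x5} — ¬x6 is true.
  20. {¬x9, ¬x4, x1} — ¬x9 is true.
  21. {x3, ¬x11, x4} — x4 is true.
  22. {x10, x6, x7} — x10 is true.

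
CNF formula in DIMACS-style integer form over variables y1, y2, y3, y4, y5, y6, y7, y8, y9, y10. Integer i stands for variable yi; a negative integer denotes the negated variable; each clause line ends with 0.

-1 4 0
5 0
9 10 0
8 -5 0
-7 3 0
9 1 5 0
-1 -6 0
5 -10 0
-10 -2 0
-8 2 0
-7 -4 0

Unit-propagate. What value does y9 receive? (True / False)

True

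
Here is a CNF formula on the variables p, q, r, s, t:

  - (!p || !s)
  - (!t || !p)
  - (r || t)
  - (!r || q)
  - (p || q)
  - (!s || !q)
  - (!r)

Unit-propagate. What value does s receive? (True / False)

(!r) is a unit clause: r = False.
(t || r): since r = False, the clause reduces to (t). t = True.
(!t || !p) with t = True leaves only !p, so p = False.
From (q || p) and p = False: q = True.
(!q || !s) with q = True leaves only !s, so s = False.

False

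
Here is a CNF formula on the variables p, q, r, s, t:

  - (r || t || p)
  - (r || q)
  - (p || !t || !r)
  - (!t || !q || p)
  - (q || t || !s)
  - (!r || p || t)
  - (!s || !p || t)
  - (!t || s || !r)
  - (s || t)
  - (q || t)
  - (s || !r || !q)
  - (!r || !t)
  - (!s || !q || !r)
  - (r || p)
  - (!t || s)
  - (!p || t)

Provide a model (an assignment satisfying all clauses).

p = T, q = T, r = F, s = T, t = T

Check each clause:
  1. (r || p || t) — p is true.
  2. (r || q) — q is true.
  3. (!r || p || !t) — p is true.
  4. (!t || p || !q) — p is true.
  5. (q || t || !s) — q is true.
  6. (p || !r || t) — p is true.
  7. (!s || !p || t) — t is true.
  8. (s || !r || !t) — s is true.
  9. (t || s) — s is true.
  10. (t || q) — q is true.
  11. (s || !r || !q) — s is true.
  12. (!r || !t) — !r is true.
  13. (!s || !r || !q) — !r is true.
  14. (p || r) — p is true.
  15. (s || !t) — s is true.
  16. (!p || t) — t is true.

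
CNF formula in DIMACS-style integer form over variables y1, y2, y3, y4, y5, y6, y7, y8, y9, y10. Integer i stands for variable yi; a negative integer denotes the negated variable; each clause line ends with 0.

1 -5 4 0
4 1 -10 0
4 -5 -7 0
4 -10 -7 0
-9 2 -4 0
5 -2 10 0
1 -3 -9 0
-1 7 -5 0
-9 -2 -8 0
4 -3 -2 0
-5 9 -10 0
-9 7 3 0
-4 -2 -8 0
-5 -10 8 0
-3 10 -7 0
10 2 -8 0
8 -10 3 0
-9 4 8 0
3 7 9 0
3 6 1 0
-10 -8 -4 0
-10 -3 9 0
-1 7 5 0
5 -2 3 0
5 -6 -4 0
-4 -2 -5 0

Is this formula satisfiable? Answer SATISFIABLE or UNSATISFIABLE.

SATISFIABLE

Branch on y1: take y1 = True.
The remaining clauses are satisfied by y2 = False, y3 = False, y4 = False, y5 = False, y6 = False, y7 = True, y8 = False, y9 = False, y10 = False.
So y1=T, y2=F, y3=F, y4=F, y5=F, y6=F, y7=T, y8=F, y9=F, y10=F is a satisfying assignment.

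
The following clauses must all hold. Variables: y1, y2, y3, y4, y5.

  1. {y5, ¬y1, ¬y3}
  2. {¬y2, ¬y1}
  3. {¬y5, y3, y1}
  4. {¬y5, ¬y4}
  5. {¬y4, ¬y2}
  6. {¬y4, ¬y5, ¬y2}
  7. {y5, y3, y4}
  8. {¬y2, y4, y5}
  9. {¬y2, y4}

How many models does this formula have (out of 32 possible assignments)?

Case analysis on y4 and y5:
  y4=1, y5=1: a clause becomes empty — 0.
  y4=1, y5=0: remaining (y1,y2,y3) ∈ {(0,0,0); (0,0,1); (1,0,0)} — 3.
  y4=0, y5=1: remaining (y1,y2,y3) ∈ {(0,0,1); (1,0,0); (1,0,1)} — 3.
  y4=0, y5=0: remaining (y1,y2,y3) ∈ {(0,0,1)} — 1.
Total: 0 + 3 + 3 + 1 = 7.

7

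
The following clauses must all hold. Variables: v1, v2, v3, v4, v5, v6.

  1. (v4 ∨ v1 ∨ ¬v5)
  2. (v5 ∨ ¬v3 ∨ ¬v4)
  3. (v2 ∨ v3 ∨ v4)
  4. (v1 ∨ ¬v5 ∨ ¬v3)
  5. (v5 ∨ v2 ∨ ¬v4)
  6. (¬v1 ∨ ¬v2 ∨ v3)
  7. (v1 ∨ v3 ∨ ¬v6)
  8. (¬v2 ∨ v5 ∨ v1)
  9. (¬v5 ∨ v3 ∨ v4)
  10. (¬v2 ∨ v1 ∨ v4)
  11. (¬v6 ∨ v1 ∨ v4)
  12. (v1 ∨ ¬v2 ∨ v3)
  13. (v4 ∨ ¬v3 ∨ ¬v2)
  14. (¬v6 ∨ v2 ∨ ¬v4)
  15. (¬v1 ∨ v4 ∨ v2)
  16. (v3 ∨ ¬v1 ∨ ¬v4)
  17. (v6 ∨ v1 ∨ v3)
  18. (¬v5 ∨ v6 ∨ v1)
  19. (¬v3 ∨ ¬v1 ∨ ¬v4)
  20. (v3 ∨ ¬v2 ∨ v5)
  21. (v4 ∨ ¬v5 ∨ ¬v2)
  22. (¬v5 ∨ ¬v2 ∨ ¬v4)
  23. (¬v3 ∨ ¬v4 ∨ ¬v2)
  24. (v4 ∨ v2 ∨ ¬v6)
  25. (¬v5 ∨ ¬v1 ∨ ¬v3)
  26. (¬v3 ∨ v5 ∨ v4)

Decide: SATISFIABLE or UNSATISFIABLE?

v4 = True:
  v3 = True:
    propagation gives v5=True, v1=True; an empty clause results — contradiction.
  v3 = False:
    propagation gives v1=False, v6=False; an empty clause results — contradiction.
v4 = False:
  v1 = True:
    propagation gives v2=True, v3=True; an empty clause results — contradiction.
  v1 = False:
    propagation gives v5=False, v2=False, v3=True; an empty clause results — contradiction.
Every branch closes, so no satisfying assignment exists.

UNSATISFIABLE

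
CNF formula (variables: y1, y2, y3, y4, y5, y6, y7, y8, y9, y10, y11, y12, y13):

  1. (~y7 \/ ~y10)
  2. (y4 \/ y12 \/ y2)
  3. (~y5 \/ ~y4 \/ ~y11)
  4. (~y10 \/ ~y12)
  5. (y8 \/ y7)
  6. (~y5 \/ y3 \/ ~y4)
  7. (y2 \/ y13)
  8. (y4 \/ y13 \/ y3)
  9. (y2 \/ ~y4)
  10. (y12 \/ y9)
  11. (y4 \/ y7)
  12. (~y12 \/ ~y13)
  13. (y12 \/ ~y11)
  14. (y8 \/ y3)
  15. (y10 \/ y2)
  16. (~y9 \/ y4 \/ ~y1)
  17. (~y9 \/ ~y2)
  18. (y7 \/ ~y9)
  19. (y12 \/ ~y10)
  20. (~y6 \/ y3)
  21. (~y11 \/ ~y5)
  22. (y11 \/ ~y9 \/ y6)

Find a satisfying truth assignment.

y1 = False  y2 = True  y3 = True  y4 = True  y5 = False  y6 = True  y7 = True  y8 = False  y9 = False  y10 = False  y11 = True  y12 = True  y13 = False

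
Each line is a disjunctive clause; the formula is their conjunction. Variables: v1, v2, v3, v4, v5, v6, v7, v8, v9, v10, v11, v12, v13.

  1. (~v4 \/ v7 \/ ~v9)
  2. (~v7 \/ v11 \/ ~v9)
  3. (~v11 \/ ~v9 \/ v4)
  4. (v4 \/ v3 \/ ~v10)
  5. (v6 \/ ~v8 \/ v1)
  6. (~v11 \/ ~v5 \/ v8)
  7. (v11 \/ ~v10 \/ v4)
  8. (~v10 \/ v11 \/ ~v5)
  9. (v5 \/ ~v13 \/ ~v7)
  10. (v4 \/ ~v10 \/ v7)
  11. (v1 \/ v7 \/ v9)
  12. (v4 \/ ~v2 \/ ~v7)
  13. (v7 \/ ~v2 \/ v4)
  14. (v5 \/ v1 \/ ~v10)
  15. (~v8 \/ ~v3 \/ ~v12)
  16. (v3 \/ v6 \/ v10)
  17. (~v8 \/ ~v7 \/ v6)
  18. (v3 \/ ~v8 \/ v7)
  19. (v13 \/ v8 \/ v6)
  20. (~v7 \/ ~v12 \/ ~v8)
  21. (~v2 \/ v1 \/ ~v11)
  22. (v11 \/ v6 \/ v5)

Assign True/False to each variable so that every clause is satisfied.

v1 occurs only positively in the remaining clauses — set v1 = True.
Pure literal: v2 appears only negated; assign v2 = False.
Set v3 = True and propagate.
The remaining clauses are satisfied by v4 = True, v5 = True, v6 = True, v7 = True, v8 = True, v9 = False, v10 = False, v11 = True, v12 = False, v13 = True.

v1=T, v2=F, v3=T, v4=T, v5=T, v6=T, v7=T, v8=T, v9=F, v10=F, v11=T, v12=F, v13=T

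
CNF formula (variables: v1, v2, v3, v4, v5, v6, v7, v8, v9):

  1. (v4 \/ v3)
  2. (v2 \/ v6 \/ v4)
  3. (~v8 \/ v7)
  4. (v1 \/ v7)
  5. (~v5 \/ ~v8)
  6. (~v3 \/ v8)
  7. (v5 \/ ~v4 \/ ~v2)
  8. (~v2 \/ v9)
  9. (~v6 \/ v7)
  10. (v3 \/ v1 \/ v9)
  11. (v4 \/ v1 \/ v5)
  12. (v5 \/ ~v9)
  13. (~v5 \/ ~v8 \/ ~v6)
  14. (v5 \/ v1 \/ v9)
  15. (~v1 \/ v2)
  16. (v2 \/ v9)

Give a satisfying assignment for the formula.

v1=F, v2=T, v3=F, v4=T, v5=T, v6=T, v7=T, v8=F, v9=T

Check each clause:
  1. (v4 \/ v3) — v4 is true.
  2. (v2 \/ v6 \/ v4) — v2 is true.
  3. (v7 \/ ~v8) — ~v8 is true.
  4. (v7 \/ v1) — v7 is true.
  5. (~v8 \/ ~v5) — ~v8 is true.
  6. (v8 \/ ~v3) — ~v3 is true.
  7. (~v2 \/ ~v4 \/ v5) — v5 is true.
  8. (~v2 \/ v9) — v9 is true.
  9. (v7 \/ ~v6) — v7 is true.
  10. (v1 \/ v9 \/ v3) — v9 is true.
  11. (v4 \/ v1 \/ v5) — v4 is true.
  12. (~v9 \/ v5) — v5 is true.
  13. (~v6 \/ ~v5 \/ ~v8) — ~v8 is true.
  14. (v1 \/ v5 \/ v9) — v9 is true.
  15. (v2 \/ ~v1) — v2 is true.
  16. (v2 \/ v9) — v9 is true.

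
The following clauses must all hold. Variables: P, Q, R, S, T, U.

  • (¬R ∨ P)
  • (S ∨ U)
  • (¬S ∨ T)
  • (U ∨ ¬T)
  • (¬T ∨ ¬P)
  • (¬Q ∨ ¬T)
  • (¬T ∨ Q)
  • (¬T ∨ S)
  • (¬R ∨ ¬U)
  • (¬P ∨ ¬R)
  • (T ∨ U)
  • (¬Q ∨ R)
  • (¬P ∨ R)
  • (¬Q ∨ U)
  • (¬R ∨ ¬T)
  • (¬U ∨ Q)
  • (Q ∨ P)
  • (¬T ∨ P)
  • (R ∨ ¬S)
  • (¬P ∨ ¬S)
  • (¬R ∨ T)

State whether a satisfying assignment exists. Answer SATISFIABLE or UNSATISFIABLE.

UNSATISFIABLE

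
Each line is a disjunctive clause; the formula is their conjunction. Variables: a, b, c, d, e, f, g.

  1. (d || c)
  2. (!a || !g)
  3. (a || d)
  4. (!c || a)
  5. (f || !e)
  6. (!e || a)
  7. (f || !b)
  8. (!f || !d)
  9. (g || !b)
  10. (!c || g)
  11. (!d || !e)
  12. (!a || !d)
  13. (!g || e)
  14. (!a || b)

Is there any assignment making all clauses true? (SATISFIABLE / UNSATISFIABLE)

SATISFIABLE

Try a = False.
  then d is forced to True.
  then c is forced to False.
  then e is forced to False.
  then f is forced to False.
  then b is forced to False.
  then g is forced to False.
Every clause has at least one true literal under this assignment.
So a = F, b = F, c = F, d = T, e = F, f = F, g = F is a satisfying assignment.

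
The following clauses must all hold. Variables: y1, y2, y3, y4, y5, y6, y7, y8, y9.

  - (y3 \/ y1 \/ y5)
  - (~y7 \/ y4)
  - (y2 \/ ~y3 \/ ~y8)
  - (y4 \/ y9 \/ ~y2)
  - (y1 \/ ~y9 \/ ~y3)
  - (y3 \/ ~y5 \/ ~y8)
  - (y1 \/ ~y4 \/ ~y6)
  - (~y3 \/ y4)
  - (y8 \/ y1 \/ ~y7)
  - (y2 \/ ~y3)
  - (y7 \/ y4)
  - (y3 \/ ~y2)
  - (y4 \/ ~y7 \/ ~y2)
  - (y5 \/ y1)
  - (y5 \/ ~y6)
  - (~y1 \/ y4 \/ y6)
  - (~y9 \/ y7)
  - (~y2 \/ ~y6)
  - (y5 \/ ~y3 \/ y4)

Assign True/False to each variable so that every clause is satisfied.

Set y1 = True and propagate.
Set y2 = False and propagate.
  then y3 is forced to False.
The remaining clauses are satisfied by y4 = True, y5 = False, y6 = False, y7 = True, y8 = True, y9 = False.
Every clause has at least one true literal under this assignment.

y1=1, y2=0, y3=0, y4=1, y5=0, y6=0, y7=1, y8=1, y9=0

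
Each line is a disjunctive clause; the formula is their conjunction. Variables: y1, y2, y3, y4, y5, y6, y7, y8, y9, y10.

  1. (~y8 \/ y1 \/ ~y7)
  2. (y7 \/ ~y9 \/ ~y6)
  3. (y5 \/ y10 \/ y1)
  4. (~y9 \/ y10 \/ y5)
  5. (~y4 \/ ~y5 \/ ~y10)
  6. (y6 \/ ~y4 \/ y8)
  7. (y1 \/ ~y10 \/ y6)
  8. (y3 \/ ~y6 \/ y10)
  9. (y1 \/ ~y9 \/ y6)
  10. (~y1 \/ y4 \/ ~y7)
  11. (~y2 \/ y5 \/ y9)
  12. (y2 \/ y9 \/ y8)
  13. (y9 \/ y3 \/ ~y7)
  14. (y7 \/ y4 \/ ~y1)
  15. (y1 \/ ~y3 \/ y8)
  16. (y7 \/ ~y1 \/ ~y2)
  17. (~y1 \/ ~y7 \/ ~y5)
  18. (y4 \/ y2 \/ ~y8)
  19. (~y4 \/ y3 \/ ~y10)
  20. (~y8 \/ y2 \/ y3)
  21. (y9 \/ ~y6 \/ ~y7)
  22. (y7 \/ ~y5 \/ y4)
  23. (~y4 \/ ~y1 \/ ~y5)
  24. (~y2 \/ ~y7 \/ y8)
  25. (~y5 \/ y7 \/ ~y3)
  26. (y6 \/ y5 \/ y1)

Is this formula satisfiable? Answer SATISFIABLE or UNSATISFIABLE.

SATISFIABLE

Try y1 = False.
Try y2 = False.
Try y3 = False.
  then y8 is forced to False.
  then y9 is forced to True.
  then y6 is forced to True.
  then y7 is forced to True.
  then y10 is forced to True.
  then y4 is forced to False.
y5 is now unconstrained; take y5 = False.
So y1 = 0, y2 = 0, y3 = 0, y4 = 0, y5 = 0, y6 = 1, y7 = 1, y8 = 0, y9 = 1, y10 = 1 is a satisfying assignment.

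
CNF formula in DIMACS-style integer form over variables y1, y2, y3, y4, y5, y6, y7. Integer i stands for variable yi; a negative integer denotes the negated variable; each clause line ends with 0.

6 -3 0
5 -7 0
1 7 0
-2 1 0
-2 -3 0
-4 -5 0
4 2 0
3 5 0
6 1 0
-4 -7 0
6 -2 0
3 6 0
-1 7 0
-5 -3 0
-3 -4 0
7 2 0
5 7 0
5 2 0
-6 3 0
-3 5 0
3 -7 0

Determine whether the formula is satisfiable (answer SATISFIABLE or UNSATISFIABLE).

UNSATISFIABLE

y3 = True:
  propagation gives y6=True, y2=False, y4=True; an empty clause results — contradiction.
y3 = False:
  propagation gives y5=True, y4=False, y2=True, y1=True; an empty clause results — contradiction.
Every branch closes, so no satisfying assignment exists.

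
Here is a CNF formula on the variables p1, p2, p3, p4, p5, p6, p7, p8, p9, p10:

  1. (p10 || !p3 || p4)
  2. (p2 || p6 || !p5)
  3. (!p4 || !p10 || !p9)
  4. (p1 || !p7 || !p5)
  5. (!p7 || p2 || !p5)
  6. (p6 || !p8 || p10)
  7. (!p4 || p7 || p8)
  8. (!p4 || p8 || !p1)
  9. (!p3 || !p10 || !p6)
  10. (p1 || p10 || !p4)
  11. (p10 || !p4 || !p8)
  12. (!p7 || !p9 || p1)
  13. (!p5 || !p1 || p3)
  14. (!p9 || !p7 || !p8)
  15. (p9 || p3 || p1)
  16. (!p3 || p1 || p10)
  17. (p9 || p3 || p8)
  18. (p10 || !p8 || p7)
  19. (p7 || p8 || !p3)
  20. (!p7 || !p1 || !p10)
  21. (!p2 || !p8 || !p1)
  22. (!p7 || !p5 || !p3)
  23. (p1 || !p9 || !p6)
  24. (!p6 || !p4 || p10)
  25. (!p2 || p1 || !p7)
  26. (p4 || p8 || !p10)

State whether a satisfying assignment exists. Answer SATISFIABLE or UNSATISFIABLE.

Pure literal: p5 appears only negated; assign p5 = False.
Branch on p1: take p1 = True.
For the remaining variables, p2 = True, p3 = False, p4 = False, p6 = False, p7 = False, p8 = False, p9 = True, p10 = False works.
So p1=T  p2=T  p3=F  p4=F  p5=F  p6=F  p7=F  p8=F  p9=T  p10=F is a satisfying assignment.

SATISFIABLE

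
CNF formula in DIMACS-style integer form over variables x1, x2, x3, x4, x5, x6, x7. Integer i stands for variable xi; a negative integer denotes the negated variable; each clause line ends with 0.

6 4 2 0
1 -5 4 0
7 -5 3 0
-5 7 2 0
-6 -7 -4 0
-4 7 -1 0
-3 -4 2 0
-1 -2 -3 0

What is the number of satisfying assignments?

42

Case analysis on x4 and x2:
  x4=T, x2=T: 12 of the 32 assignments to (x1,x3,x5,x6,x7) work.
  x4=T, x2=F: 6 of the 32 assignments to (x1,x3,x5,x6,x7) work.
  x4=F, x2=T: x6 free; 7 ways for (x1,x3,x5,x7) × 2^1 = 14.
  x4=F, x2=F: x3 free; 5 ways for (x1,x5,x6,x7) × 2^1 = 10.
Total: 12 + 6 + 14 + 10 = 42.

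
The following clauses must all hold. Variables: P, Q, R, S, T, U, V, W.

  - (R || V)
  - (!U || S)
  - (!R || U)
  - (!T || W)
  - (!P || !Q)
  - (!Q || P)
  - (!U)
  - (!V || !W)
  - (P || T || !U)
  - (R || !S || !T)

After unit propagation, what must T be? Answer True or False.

Unit clause (!U) sets U = False.
In (!R || U), U is now false; !R must hold, so R = False.
From (R || V) and R = False: V = True.
From (!W || !V) and V = True: W = False.
(W || !T) with W = False leaves only !T, so T = False.

False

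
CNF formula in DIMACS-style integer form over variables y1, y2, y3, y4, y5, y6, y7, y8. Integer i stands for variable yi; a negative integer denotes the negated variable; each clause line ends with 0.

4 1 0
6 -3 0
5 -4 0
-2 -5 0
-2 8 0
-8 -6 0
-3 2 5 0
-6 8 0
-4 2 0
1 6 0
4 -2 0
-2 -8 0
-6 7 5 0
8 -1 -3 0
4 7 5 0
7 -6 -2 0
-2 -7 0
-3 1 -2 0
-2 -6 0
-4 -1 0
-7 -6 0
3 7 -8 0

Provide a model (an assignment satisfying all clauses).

y1 = True, y2 = False, y3 = False, y4 = False, y5 = False, y6 = False, y7 = True, y8 = True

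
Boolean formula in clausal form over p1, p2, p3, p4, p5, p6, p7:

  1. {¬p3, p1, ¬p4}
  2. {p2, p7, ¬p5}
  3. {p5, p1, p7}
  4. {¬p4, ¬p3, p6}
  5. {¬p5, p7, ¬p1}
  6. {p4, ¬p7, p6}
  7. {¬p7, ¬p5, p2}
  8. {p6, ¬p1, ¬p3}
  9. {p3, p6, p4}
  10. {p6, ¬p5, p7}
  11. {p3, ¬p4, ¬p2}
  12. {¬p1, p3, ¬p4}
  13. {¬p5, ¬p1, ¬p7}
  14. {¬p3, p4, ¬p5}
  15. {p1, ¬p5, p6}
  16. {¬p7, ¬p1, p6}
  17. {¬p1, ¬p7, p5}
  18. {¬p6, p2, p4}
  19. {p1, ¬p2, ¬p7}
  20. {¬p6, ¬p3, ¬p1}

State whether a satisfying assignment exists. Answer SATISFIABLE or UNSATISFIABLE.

Branch on p1: take p1 = True.
Set p2 = True and propagate.
Set p3 = False and propagate.
  then p4 is forced to False.
  then p6 is forced to True.
For the remaining variables, p5 = False, p7 = False works.
So p1=T, p2=T, p3=F, p4=F, p5=F, p6=T, p7=F is a satisfying assignment.

SATISFIABLE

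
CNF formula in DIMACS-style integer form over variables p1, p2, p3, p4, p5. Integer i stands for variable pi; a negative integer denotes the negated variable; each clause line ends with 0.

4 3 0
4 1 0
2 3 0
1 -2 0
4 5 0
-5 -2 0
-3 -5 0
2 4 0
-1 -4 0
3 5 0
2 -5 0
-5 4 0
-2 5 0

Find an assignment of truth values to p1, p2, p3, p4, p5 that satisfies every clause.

p1 = False, p2 = False, p3 = True, p4 = True, p5 = False

Set p1 = False and propagate.
  then p4 is forced to True.
  then p2 is forced to False.
  then p3 is forced to True.
  then p5 is forced to False.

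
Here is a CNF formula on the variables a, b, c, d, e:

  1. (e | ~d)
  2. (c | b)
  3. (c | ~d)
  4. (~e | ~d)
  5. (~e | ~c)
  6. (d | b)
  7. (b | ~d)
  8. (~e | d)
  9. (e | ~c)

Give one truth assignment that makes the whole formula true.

a=True  b=True  c=False  d=False  e=False

b occurs only positively in the remaining clauses — set b = True.
Try c = False.
  then d is forced to False.
  then e is forced to False.
a is now unconstrained; take a = True.
Every clause has at least one true literal under this assignment.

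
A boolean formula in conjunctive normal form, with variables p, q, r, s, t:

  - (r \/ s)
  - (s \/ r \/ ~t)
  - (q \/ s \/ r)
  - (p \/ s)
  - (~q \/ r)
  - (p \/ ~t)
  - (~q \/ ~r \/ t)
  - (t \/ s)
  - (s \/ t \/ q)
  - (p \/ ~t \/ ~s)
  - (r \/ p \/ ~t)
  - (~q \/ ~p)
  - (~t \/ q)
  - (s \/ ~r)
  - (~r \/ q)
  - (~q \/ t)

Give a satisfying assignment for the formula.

p=F, q=F, r=F, s=T, t=F

Set p = False and propagate.
  then s is forced to True.
  then t is forced to False.
  then q is forced to False.
  then r is forced to False.
Every clause has at least one true literal under this assignment.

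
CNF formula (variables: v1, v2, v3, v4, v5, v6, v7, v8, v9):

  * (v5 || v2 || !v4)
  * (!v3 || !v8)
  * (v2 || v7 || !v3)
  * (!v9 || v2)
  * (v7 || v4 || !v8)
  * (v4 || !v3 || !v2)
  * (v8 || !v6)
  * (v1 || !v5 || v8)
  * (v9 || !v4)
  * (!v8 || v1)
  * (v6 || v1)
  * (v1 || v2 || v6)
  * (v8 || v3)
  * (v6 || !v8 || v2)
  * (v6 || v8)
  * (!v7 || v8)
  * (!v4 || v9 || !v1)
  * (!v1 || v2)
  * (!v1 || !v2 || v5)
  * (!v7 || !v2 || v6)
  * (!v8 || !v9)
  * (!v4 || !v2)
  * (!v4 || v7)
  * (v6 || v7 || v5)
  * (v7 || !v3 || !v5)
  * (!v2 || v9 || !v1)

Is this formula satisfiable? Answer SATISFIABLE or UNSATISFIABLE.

UNSATISFIABLE

v2 = True:
  propagation gives v4=False, v3=False, v8=True, v7=True; an empty clause results — contradiction.
v2 = False:
  propagation gives v9=False, v4=False, v1=False, v8=False; an empty clause results — contradiction.
Every branch closes, so no satisfying assignment exists.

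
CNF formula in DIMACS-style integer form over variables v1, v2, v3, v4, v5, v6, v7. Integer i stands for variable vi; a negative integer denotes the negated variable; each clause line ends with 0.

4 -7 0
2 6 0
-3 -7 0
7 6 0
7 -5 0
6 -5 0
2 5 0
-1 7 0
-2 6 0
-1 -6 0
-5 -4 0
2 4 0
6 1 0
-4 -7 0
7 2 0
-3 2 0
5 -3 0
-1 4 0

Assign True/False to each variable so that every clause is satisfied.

v3 occurs only negated in the remaining clauses — set v3 = False.
Try v1 = False.
  then v6 is forced to True.
Set v2 = True and propagate.
Branch on v4: take v4 = False.
  then v7 is forced to False.
  then v5 is forced to False.
Every clause has at least one true literal under this assignment.

v1=False, v2=True, v3=False, v4=False, v5=False, v6=True, v7=False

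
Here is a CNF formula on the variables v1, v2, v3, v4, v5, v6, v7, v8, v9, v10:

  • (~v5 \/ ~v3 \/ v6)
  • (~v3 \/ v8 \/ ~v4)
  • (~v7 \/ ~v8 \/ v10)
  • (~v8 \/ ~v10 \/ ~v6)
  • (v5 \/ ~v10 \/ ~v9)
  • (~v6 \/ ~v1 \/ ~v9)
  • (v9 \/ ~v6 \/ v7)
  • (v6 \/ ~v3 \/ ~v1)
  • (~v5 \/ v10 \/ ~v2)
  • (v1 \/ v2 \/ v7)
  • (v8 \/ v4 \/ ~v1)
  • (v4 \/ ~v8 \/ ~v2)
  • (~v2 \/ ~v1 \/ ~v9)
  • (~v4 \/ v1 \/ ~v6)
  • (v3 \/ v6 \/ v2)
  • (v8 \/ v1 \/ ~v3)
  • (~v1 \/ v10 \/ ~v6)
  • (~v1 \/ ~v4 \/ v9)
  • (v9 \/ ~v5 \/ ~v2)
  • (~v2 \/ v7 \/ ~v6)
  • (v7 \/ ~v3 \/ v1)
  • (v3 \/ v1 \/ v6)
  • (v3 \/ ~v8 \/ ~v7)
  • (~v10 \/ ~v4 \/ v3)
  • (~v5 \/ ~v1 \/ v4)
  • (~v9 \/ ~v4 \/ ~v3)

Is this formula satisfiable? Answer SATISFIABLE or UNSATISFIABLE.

SATISFIABLE

Branch on v1: take v1 = False.
Try v2 = True.
Set v3 = False and propagate.
  then v6 is forced to True.
  then v4 is forced to False.
  then v8 is forced to False.
  then v7 is forced to True.
For the remaining variables, v5 = True, v9 = True, v10 = True works.
Every clause has at least one true literal under this assignment.
So v1=F, v2=T, v3=F, v4=F, v5=T, v6=T, v7=T, v8=F, v9=T, v10=T is a satisfying assignment.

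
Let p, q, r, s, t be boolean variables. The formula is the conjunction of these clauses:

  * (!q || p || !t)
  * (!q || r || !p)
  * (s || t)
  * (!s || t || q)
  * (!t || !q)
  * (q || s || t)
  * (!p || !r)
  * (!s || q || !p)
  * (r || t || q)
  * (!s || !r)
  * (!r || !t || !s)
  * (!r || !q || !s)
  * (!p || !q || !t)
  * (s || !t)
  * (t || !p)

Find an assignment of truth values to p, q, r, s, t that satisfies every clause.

p=F  q=F  r=F  s=T  t=T

Check each clause:
  1. (p || !t || !q) — !q is true.
  2. (r || !q || !p) — !q is true.
  3. (t || s) — s is true.
  4. (t || q || !s) — t is true.
  5. (!q || !t) — !q is true.
  6. (s || t || q) — s is true.
  7. (!p || !r) — !r is true.
  8. (!s || q || !p) — !p is true.
  9. (t || q || r) — t is true.
  10. (!s || !r) — !r is true.
  11. (!r || !t || !s) — !r is true.
  12. (!q || !r || !s) — !r is true.
  13. (!p || !t || !q) — !p is true.
  14. (!t || s) — s is true.
  15. (!p || t) — t is true.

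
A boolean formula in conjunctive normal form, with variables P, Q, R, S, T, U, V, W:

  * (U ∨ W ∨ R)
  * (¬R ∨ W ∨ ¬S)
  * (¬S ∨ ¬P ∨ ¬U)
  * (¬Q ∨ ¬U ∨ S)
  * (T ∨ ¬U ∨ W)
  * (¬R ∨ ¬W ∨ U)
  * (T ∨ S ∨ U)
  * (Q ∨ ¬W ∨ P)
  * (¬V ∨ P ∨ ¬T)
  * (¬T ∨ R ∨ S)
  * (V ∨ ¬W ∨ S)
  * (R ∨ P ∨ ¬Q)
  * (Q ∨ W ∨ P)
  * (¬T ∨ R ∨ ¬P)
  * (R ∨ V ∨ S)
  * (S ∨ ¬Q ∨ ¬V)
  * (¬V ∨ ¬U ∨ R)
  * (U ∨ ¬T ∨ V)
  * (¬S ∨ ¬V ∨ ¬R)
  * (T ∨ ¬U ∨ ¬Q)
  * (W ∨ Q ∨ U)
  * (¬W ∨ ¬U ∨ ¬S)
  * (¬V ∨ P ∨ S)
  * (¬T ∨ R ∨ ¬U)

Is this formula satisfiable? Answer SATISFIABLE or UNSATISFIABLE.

SATISFIABLE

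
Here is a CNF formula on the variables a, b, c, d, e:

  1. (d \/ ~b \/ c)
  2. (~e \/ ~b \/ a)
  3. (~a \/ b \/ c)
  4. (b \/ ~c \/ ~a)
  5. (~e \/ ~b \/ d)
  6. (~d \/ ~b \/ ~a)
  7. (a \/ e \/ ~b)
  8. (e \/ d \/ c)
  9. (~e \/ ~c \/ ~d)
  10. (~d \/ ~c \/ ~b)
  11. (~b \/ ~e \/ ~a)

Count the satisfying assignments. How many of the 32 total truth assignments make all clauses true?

7

Case analysis on b and a:
  b=1, a=1: remaining (c,d,e) ∈ {(1,0,0)} — 1.
  b=1, a=0: a clause becomes empty — 0.
  b=0, a=1: a clause becomes empty — 0.
  b=0, a=0: 6 of the 8 assignments to (c,d,e) work.
Total: 1 + 0 + 0 + 6 = 7.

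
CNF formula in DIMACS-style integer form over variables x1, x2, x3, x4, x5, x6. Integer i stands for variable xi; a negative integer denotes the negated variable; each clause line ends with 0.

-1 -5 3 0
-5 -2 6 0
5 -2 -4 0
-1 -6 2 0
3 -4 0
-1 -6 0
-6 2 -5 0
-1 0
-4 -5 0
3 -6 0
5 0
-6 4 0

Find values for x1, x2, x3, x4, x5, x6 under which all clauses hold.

x1=False, x2=False, x3=False, x4=False, x5=True, x6=False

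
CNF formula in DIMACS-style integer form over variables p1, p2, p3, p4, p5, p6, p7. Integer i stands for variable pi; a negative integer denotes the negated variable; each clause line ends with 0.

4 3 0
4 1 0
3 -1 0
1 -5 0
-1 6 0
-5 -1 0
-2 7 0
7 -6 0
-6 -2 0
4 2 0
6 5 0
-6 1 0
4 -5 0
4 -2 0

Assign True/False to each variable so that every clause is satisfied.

Pure literal: p3 appears only positively; assign p3 = True.
p4 occurs only positively in the remaining clauses — set p4 = True.
Set p1 = True and propagate.
  then p6 is forced to True.
  then p5 is forced to False.
  then p7 is forced to True.
  then p2 is forced to False.

p1=T, p2=F, p3=T, p4=T, p5=F, p6=T, p7=T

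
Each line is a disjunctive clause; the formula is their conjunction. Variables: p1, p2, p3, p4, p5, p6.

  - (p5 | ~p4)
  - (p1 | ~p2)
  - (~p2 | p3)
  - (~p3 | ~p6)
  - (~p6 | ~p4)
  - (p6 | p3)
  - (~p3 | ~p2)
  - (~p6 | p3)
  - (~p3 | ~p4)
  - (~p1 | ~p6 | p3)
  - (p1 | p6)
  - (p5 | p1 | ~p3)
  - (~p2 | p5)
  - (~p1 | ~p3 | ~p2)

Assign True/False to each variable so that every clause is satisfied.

p1=T  p2=F  p3=T  p4=F  p5=F  p6=F

p2 occurs only negated in the remaining clauses — set p2 = False.
Pure literal: p4 appears only negated; assign p4 = False.
Try p1 = True.
Branch on p3: take p3 = True.
  then p6 is forced to False.
p5 is now unconstrained; take p5 = False.
Every clause has at least one true literal under this assignment.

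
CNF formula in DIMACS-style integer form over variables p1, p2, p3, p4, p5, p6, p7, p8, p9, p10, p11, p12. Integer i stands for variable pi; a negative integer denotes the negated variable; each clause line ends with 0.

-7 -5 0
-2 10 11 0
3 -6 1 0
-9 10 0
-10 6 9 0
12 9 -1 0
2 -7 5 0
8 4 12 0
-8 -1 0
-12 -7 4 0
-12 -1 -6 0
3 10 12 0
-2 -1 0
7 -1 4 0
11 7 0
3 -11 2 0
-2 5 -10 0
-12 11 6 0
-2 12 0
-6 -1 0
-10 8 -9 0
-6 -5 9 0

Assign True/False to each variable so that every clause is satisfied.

p3 occurs only positively in the remaining clauses — set p3 = True.
p4 occurs only positively in the remaining clauses — set p4 = True.
Set p1 = False and propagate.
Branch on p2: take p2 = False.
Set p5 = False and propagate.
  then p7 is forced to False.
  then p11 is forced to True.
For the remaining variables, p6 = True, p8 = True, p9 = False, p10 = False, p12 = False works.

p1=False, p2=False, p3=True, p4=True, p5=False, p6=True, p7=False, p8=True, p9=False, p10=False, p11=True, p12=False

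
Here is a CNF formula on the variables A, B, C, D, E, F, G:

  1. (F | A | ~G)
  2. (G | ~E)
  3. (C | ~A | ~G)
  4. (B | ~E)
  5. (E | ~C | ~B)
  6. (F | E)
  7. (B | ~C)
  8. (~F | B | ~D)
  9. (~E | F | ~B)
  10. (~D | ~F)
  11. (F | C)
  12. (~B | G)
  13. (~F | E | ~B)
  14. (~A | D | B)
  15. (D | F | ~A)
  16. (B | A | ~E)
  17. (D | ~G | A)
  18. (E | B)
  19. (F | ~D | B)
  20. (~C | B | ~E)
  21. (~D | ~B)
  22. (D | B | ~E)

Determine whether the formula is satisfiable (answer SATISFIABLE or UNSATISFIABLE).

SATISFIABLE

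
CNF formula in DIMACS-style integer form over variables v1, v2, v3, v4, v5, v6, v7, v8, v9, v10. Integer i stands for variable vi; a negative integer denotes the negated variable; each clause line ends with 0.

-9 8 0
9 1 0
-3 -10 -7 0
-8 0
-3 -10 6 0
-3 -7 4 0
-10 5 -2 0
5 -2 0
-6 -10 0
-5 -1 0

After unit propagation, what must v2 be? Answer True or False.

False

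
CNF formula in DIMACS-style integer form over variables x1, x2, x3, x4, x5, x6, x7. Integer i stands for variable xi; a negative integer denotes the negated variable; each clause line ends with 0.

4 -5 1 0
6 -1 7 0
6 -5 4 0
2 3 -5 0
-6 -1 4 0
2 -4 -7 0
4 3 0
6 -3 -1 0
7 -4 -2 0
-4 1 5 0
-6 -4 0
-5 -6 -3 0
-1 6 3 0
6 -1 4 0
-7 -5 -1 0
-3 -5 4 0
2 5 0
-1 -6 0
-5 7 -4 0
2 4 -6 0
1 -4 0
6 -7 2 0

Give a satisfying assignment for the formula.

Branch on x1: take x1 = False.
  then x4 is forced to False.
  then x5 is forced to False.
  then x3 is forced to True.
  then x2 is forced to True.
x6, x7 are now unconstrained; take x6 = False, x7 = False.
Every clause has at least one true literal under this assignment.

x1=0, x2=1, x3=1, x4=0, x5=0, x6=0, x7=0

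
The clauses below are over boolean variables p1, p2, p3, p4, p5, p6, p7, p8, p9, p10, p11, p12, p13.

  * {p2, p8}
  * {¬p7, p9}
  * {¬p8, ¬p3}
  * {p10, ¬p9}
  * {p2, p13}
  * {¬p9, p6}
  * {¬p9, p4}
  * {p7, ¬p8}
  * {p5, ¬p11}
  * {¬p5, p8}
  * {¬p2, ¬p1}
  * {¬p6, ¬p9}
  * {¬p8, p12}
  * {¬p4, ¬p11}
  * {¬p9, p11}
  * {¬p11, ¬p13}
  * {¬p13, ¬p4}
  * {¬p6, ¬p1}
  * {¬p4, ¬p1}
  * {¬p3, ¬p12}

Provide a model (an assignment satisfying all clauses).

p1=F, p2=T, p3=F, p4=F, p5=F, p6=T, p7=F, p8=F, p9=F, p10=T, p11=F, p12=F, p13=F

Check each clause:
  1. {p8, p2} — p2 is true.
  2. {p9, ¬p7} — ¬p7 is true.
  3. {¬p8, ¬p3} — ¬p8 is true.
  4. {p10, ¬p9} — p10 is true.
  5. {p13, p2} — p2 is true.
  6. {¬p9, p6} — p6 is true.
  7. {p4, ¬p9} — ¬p9 is true.
  8. {¬p8, p7} — ¬p8 is true.
  9. {p5, ¬p11} — ¬p11 is true.
  10. {¬p5, p8} — ¬p5 is true.
  11. {¬p1, ¬p2} — ¬p1 is true.
  12. {¬p9, ¬p6} — ¬p9 is true.
  13. {p12, ¬p8} — ¬p8 is true.
  14. {¬p11, ¬p4} — ¬p4 is true.
  15. {¬p9, p11} — ¬p9 is true.
  16. {¬p11, ¬p13} — ¬p13 is true.
  17. {¬p4, ¬p13} — ¬p13 is true.
  18. {¬p6, ¬p1} — ¬p1 is true.
  19. {¬p1, ¬p4} — ¬p4 is true.
  20. {¬p3, ¬p12} — ¬p12 is true.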